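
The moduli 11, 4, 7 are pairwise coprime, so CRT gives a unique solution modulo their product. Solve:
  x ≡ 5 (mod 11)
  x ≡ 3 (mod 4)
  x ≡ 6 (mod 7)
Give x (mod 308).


Moduli 11, 4, 7 are pairwise coprime; by CRT there is a unique solution modulo M = 11 · 4 · 7 = 308.
Solve pairwise, accumulating the modulus:
  Start with x ≡ 5 (mod 11).
  Combine with x ≡ 3 (mod 4): since gcd(11, 4) = 1, we get a unique residue mod 44.
    Write x = 5 + 11·t and substitute into x ≡ 3 (mod 4): 11·t ≡ 3 − 5 = -2 (mod 4).
    Reduce coefficients mod 4: 3·t ≡ 2 (mod 4).
    The inverse of 3 mod 4 is 3 (since 3·3 = 9 = 2·4 + 1), so t ≡ 3·2 = 6 ≡ 2 (mod 4).
    Then x = 5 + 11·2 = 27, valid modulo lcm(11, 4) = 44: x ≡ 27 (mod 44).
  Combine with x ≡ 6 (mod 7): since gcd(44, 7) = 1, we get a unique residue mod 308.
    Write x = 27 + 44·t and substitute into x ≡ 6 (mod 7): 44·t ≡ 6 − 27 = -21 (mod 7).
    Reduce coefficients mod 7: 2·t ≡ 0 (mod 7).
    The inverse of 2 mod 7 is 4 (since 2·4 = 8 = 1·7 + 1), so t ≡ 4·0 = 0 ≡ 0 (mod 7).
    Then x = 27 + 44·0 = 27, valid modulo lcm(44, 7) = 308: x ≡ 27 (mod 308).
Verify: 27 mod 11 = 5 ✓, 27 mod 4 = 3 ✓, 27 mod 7 = 6 ✓.

x ≡ 27 (mod 308).


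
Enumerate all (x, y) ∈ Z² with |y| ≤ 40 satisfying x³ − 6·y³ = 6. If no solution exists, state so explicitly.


The equation is x³ - 6y³ = 6. For fixed y, x³ = 6·y³ + 6, so a solution requires the RHS to be a perfect cube.
Strategy: iterate y from -40 to 40, compute RHS = 6·y³ + 6, and check whether it is a (positive or negative) perfect cube.
Check small values of y:
  y = 0: RHS = 6 is not a perfect cube.
  y = 1: RHS = 12 is not a perfect cube.
  y = -1: RHS = 0 = (0)³ ⇒ x = 0 works.
  y = 2: RHS = 54 is not a perfect cube.
  y = -2: RHS = -42 is not a perfect cube.
  y = 3: RHS = 168 is not a perfect cube.
  y = -3: RHS = -156 is not a perfect cube.
Continuing the search up to |y| = 40 finds no further solutions beyond those listed.
Collected solutions: (0, -1).

Solutions (with |y| ≤ 40): (0, -1).


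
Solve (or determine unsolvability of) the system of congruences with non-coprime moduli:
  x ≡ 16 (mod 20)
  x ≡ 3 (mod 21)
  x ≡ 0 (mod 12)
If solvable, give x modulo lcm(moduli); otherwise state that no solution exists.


Moduli 20, 21, 12 are not pairwise coprime, so CRT works modulo lcm(m_i) when all pairwise compatibility conditions hold.
Pairwise compatibility: gcd(m_i, m_j) must divide a_i - a_j for every pair.
Merge one congruence at a time:
  Start: x ≡ 16 (mod 20).
  Combine with x ≡ 3 (mod 21): gcd(20, 21) = 1; 3 - 16 = -13, which IS divisible by 1, so compatible.
    Write x = 16 + 20·t and substitute into x ≡ 3 (mod 21): 20·t ≡ 3 − 16 = -13 (mod 21).
    Reduce coefficients mod 21: 20·t ≡ 8 (mod 21).
    The inverse of 20 mod 21 is 20 (since 20·20 = 400 = 19·21 + 1), so t ≡ 20·8 = 160 ≡ 13 (mod 21).
    Then x = 16 + 20·13 = 276, valid modulo lcm(20, 21) = 420: x ≡ 276 (mod 420).
  Combine with x ≡ 0 (mod 12): gcd(420, 12) = 12; 0 - 276 = -276, which IS divisible by 12, so compatible.
    Write x = 276 + 420·t and substitute into x ≡ 0 (mod 12): 420·t ≡ 0 − 276 = -276 (mod 12).
    Divide the congruence (and modulus) by g = 12: 35·t ≡ -23 (mod 1).
    Modulo 1 every t works; take t = 0.
    Then x = 276 + 420·0 = 276, valid modulo lcm(420, 12) = 420: x ≡ 276 (mod 420).
Verify: 276 mod 20 = 16, 276 mod 21 = 3, 276 mod 12 = 0.

x ≡ 276 (mod 420).


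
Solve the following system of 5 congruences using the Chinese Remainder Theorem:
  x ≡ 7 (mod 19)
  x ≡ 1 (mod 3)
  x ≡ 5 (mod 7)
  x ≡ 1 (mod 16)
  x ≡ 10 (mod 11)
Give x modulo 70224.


Product of moduli M = 19 · 3 · 7 · 16 · 11 = 70224.
Merge one congruence at a time:
  Start: x ≡ 7 (mod 19).
  Combine with x ≡ 1 (mod 3); new modulus lcm = 57.
    Write x = 7 + 19·t and substitute into x ≡ 1 (mod 3): 19·t ≡ 1 − 7 = -6 (mod 3).
    Reduce coefficients mod 3: 1·t ≡ 0 (mod 3).
    So t ≡ 0 (mod 3).
    Then x = 7 + 19·0 = 7, valid modulo lcm(19, 3) = 57: x ≡ 7 (mod 57).
  Combine with x ≡ 5 (mod 7); new modulus lcm = 399.
    Write x = 7 + 57·t and substitute into x ≡ 5 (mod 7): 57·t ≡ 5 − 7 = -2 (mod 7).
    Reduce coefficients mod 7: 1·t ≡ 5 (mod 7).
    So t ≡ 5 (mod 7).
    Then x = 7 + 57·5 = 292, valid modulo lcm(57, 7) = 399: x ≡ 292 (mod 399).
  Combine with x ≡ 1 (mod 16); new modulus lcm = 6384.
    Write x = 292 + 399·t and substitute into x ≡ 1 (mod 16): 399·t ≡ 1 − 292 = -291 (mod 16).
    Reduce coefficients mod 16: 15·t ≡ 13 (mod 16).
    The inverse of 15 mod 16 is 15 (since 15·15 = 225 = 14·16 + 1), so t ≡ 15·13 = 195 ≡ 3 (mod 16).
    Then x = 292 + 399·3 = 1489, valid modulo lcm(399, 16) = 6384: x ≡ 1489 (mod 6384).
  Combine with x ≡ 10 (mod 11); new modulus lcm = 70224.
    Write x = 1489 + 6384·t and substitute into x ≡ 10 (mod 11): 6384·t ≡ 10 − 1489 = -1479 (mod 11).
    Reduce coefficients mod 11: 4·t ≡ 6 (mod 11).
    The inverse of 4 mod 11 is 3 (since 4·3 = 12 = 1·11 + 1), so t ≡ 3·6 = 18 ≡ 7 (mod 11).
    Then x = 1489 + 6384·7 = 46177, valid modulo lcm(6384, 11) = 70224: x ≡ 46177 (mod 70224).
Verify against each original: 46177 mod 19 = 7, 46177 mod 3 = 1, 46177 mod 7 = 5, 46177 mod 16 = 1, 46177 mod 11 = 10.

x ≡ 46177 (mod 70224).


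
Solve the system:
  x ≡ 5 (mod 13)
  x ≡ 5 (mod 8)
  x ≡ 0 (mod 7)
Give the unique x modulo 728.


Moduli 13, 8, 7 are pairwise coprime; by CRT there is a unique solution modulo M = 13 · 8 · 7 = 728.
Solve pairwise, accumulating the modulus:
  Start with x ≡ 5 (mod 13).
  Combine with x ≡ 5 (mod 8): since gcd(13, 8) = 1, we get a unique residue mod 104.
    Write x = 5 + 13·t and substitute into x ≡ 5 (mod 8): 13·t ≡ 5 − 5 = 0 (mod 8).
    Reduce coefficients mod 8: 5·t ≡ 0 (mod 8).
    The inverse of 5 mod 8 is 5 (since 5·5 = 25 = 3·8 + 1), so t ≡ 5·0 = 0 ≡ 0 (mod 8).
    Then x = 5 + 13·0 = 5, valid modulo lcm(13, 8) = 104: x ≡ 5 (mod 104).
  Combine with x ≡ 0 (mod 7): since gcd(104, 7) = 1, we get a unique residue mod 728.
    Write x = 5 + 104·t and substitute into x ≡ 0 (mod 7): 104·t ≡ 0 − 5 = -5 (mod 7).
    Reduce coefficients mod 7: 6·t ≡ 2 (mod 7).
    The inverse of 6 mod 7 is 6 (since 6·6 = 36 = 5·7 + 1), so t ≡ 6·2 = 12 ≡ 5 (mod 7).
    Then x = 5 + 104·5 = 525, valid modulo lcm(104, 7) = 728: x ≡ 525 (mod 728).
Verify: 525 mod 13 = 5 ✓, 525 mod 8 = 5 ✓, 525 mod 7 = 0 ✓.

x ≡ 525 (mod 728).


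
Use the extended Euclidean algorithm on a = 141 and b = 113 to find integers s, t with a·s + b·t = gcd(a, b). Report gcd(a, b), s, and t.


Euclidean algorithm on (141, 113) — divide until remainder is 0:
  141 = 1 · 113 + 28
  113 = 4 · 28 + 1
  28 = 28 · 1 + 0
gcd(141, 113) = 1.
Track Bezout coefficients alongside the remainders: start with r₀ = 141 = a·1 + b·0 (s = 1, t = 0) and r₁ = 113 = a·0 + b·1 (s = 0, t = 1); each new remainder r_{k+1} = r_{k-1} − q_k·r_k inherits s_{k+1} = s_{k-1} − q_k·s_k, t_{k+1} = t_{k-1} − q_k·t_k, so r_k = a·s_k + b·t_k at every step:
  q = 1: r = 28, s = 1 − 1·0 = 1, t = 0 − 1·1 = -1  (check: 141·1 + 113·(-1) = 28)
  q = 4: r = 1, s = 0 − 4·1 = -4, t = 1 − 4·(-1) = 5  (check: 141·(-4) + 113·5 = 1)
The row with r = 1 (the gcd) gives the Bezout coefficients s = -4, t = 5.
Result: 141 · (-4) + 113 · (5) = 1.

gcd(141, 113) = 1; s = -4, t = 5 (check: 141·(-4) + 113·5 = 1).


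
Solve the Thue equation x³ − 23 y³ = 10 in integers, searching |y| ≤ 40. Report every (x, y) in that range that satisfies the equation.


The equation is x³ - 23y³ = 10. For fixed y, x³ = 23·y³ + 10, so a solution requires the RHS to be a perfect cube.
Strategy: iterate y from -40 to 40, compute RHS = 23·y³ + 10, and check whether it is a (positive or negative) perfect cube.
Check small values of y:
  y = 0: RHS = 10 is not a perfect cube.
  y = 1: RHS = 33 is not a perfect cube.
  y = -1: RHS = -13 is not a perfect cube.
  y = 2: RHS = 194 is not a perfect cube.
  y = -2: RHS = -174 is not a perfect cube.
  y = 3: RHS = 631 is not a perfect cube.
  y = -3: RHS = -611 is not a perfect cube.
Continuing the search up to |y| = 40 finds no solutions either.
No (x, y) in the scanned range satisfies the equation.

No integer solutions with |y| ≤ 40.


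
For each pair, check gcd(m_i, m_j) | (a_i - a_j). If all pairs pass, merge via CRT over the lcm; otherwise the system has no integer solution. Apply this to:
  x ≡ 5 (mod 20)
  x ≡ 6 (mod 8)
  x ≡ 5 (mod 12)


Moduli 20, 8, 12 are not pairwise coprime, so CRT works modulo lcm(m_i) when all pairwise compatibility conditions hold.
Pairwise compatibility: gcd(m_i, m_j) must divide a_i - a_j for every pair.
Merge one congruence at a time:
  Start: x ≡ 5 (mod 20).
  Combine with x ≡ 6 (mod 8): gcd(20, 8) = 4, and 6 - 5 = 1 is NOT divisible by 4.
    ⇒ system is inconsistent (no integer solution).

No solution (the system is inconsistent).


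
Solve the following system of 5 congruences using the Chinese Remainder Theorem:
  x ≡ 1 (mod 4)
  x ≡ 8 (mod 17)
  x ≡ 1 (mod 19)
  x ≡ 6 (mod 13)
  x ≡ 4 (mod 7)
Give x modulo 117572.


Product of moduli M = 4 · 17 · 19 · 13 · 7 = 117572.
Merge one congruence at a time:
  Start: x ≡ 1 (mod 4).
  Combine with x ≡ 8 (mod 17); new modulus lcm = 68.
    Write x = 1 + 4·t and substitute into x ≡ 8 (mod 17): 4·t ≡ 8 − 1 = 7 (mod 17).
    The inverse of 4 mod 17 is 13 (since 4·13 = 52 = 3·17 + 1), so t ≡ 13·7 = 91 ≡ 6 (mod 17).
    Then x = 1 + 4·6 = 25, valid modulo lcm(4, 17) = 68: x ≡ 25 (mod 68).
  Combine with x ≡ 1 (mod 19); new modulus lcm = 1292.
    Write x = 25 + 68·t and substitute into x ≡ 1 (mod 19): 68·t ≡ 1 − 25 = -24 (mod 19).
    Reduce coefficients mod 19: 11·t ≡ 14 (mod 19).
    The inverse of 11 mod 19 is 7 (since 11·7 = 77 = 4·19 + 1), so t ≡ 7·14 = 98 ≡ 3 (mod 19).
    Then x = 25 + 68·3 = 229, valid modulo lcm(68, 19) = 1292: x ≡ 229 (mod 1292).
  Combine with x ≡ 6 (mod 13); new modulus lcm = 16796.
    Write x = 229 + 1292·t and substitute into x ≡ 6 (mod 13): 1292·t ≡ 6 − 229 = -223 (mod 13).
    Reduce coefficients mod 13: 5·t ≡ 11 (mod 13).
    The inverse of 5 mod 13 is 8 (since 5·8 = 40 = 3·13 + 1), so t ≡ 8·11 = 88 ≡ 10 (mod 13).
    Then x = 229 + 1292·10 = 13149, valid modulo lcm(1292, 13) = 16796: x ≡ 13149 (mod 16796).
  Combine with x ≡ 4 (mod 7); new modulus lcm = 117572.
    Write x = 13149 + 16796·t and substitute into x ≡ 4 (mod 7): 16796·t ≡ 4 − 13149 = -13145 (mod 7).
    Reduce coefficients mod 7: 3·t ≡ 1 (mod 7).
    The inverse of 3 mod 7 is 5 (since 3·5 = 15 = 2·7 + 1), so t ≡ 5·1 = 5 ≡ 5 (mod 7).
    Then x = 13149 + 16796·5 = 97129, valid modulo lcm(16796, 7) = 117572: x ≡ 97129 (mod 117572).
Verify against each original: 97129 mod 4 = 1, 97129 mod 17 = 8, 97129 mod 19 = 1, 97129 mod 13 = 6, 97129 mod 7 = 4.

x ≡ 97129 (mod 117572).


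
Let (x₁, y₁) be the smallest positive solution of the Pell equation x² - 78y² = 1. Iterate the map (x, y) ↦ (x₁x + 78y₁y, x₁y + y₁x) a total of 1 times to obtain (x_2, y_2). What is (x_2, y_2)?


Step 1: Find the fundamental solution (x₁, y₁) of x² - 78y² = 1.
  Expand √78 as a continued fraction. a₀ = ⌊√78⌋ = 8; iterate m_{k+1} = d_k·a_k − m_k, d_{k+1} = (78 − m_{k+1}²)/d_k, a_{k+1} = ⌊(a₀ + m_{k+1})/d_{k+1}⌋ (starting m₀ = 0, d₀ = 1), with convergents p_k = a_k·p_{k-1} + p_{k-2}, q_k = a_k·q_{k-1} + q_{k-2} (p₋₁ = 1, q₋₁ = 0):
  k = 0: a₀ = 8; p₀/q₀ = 8/1; p₀² − 78·q₀² = 64 − 78 = -14.
  k = 1: m = 8, d = 14, a = ⌊(8 + 8)/14⌋ = 1; p/q = (1·8 + 1)/(1·1 + 0) = 9/1; p² − 78·q² = 81 − 78 = 3.
  k = 2: m = 6, d = 3, a = ⌊(8 + 6)/3⌋ = 4; p/q = (4·9 + 8)/(4·1 + 1) = 44/5; p² − 78·q² = 1936 − 1950 = -14.
  k = 3: m = 6, d = 14, a = ⌊(8 + 6)/14⌋ = 1; p/q = (1·44 + 9)/(1·5 + 1) = 53/6; p² − 78·q² = 2809 − 2808 = 1.
  The first convergent with p² − 78·q² = 1 gives the fundamental solution (x₁, y₁) = (53, 6).
Step 2: Apply the recurrence (x_{n+1}, y_{n+1}) = (x₁x_n + 78y₁y_n, x₁y_n + y₁x_n) repeatedly.
  From (x_1, y_1) = (53, 6): x_2 = 53·53 + 78·6·6 = 5617; y_2 = 53·6 + 6·53 = 636.
Step 3: Verify x_2² - 78·y_2² = 31550689 - 31550688 = 1 (should be 1). ✓

(x_1, y_1) = (53, 6); (x_2, y_2) = (5617, 636).


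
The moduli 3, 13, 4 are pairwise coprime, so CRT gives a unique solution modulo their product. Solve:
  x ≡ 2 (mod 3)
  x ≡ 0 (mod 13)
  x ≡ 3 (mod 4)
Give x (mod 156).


Moduli 3, 13, 4 are pairwise coprime; by CRT there is a unique solution modulo M = 3 · 13 · 4 = 156.
Solve pairwise, accumulating the modulus:
  Start with x ≡ 2 (mod 3).
  Combine with x ≡ 0 (mod 13): since gcd(3, 13) = 1, we get a unique residue mod 39.
    Write x = 2 + 3·t and substitute into x ≡ 0 (mod 13): 3·t ≡ 0 − 2 = -2 (mod 13).
    Reduce coefficients mod 13: 3·t ≡ 11 (mod 13).
    The inverse of 3 mod 13 is 9 (since 3·9 = 27 = 2·13 + 1), so t ≡ 9·11 = 99 ≡ 8 (mod 13).
    Then x = 2 + 3·8 = 26, valid modulo lcm(3, 13) = 39: x ≡ 26 (mod 39).
  Combine with x ≡ 3 (mod 4): since gcd(39, 4) = 1, we get a unique residue mod 156.
    Write x = 26 + 39·t and substitute into x ≡ 3 (mod 4): 39·t ≡ 3 − 26 = -23 (mod 4).
    Reduce coefficients mod 4: 3·t ≡ 1 (mod 4).
    The inverse of 3 mod 4 is 3 (since 3·3 = 9 = 2·4 + 1), so t ≡ 3·1 = 3 ≡ 3 (mod 4).
    Then x = 26 + 39·3 = 143, valid modulo lcm(39, 4) = 156: x ≡ 143 (mod 156).
Verify: 143 mod 3 = 2 ✓, 143 mod 13 = 0 ✓, 143 mod 4 = 3 ✓.

x ≡ 143 (mod 156).


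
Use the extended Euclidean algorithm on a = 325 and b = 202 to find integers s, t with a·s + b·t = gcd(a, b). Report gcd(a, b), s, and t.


Euclidean algorithm on (325, 202) — divide until remainder is 0:
  325 = 1 · 202 + 123
  202 = 1 · 123 + 79
  123 = 1 · 79 + 44
  79 = 1 · 44 + 35
  44 = 1 · 35 + 9
  35 = 3 · 9 + 8
  9 = 1 · 8 + 1
  8 = 8 · 1 + 0
gcd(325, 202) = 1.
Track Bezout coefficients alongside the remainders: start with r₀ = 325 = a·1 + b·0 (s = 1, t = 0) and r₁ = 202 = a·0 + b·1 (s = 0, t = 1); each new remainder r_{k+1} = r_{k-1} − q_k·r_k inherits s_{k+1} = s_{k-1} − q_k·s_k, t_{k+1} = t_{k-1} − q_k·t_k, so r_k = a·s_k + b·t_k at every step:
  q = 1: r = 123, s = 1 − 1·0 = 1, t = 0 − 1·1 = -1  (check: 325·1 + 202·(-1) = 123)
  q = 1: r = 79, s = 0 − 1·1 = -1, t = 1 − 1·(-1) = 2  (check: 325·(-1) + 202·2 = 79)
  q = 1: r = 44, s = 1 − 1·(-1) = 2, t = -1 − 1·2 = -3  (check: 325·2 + 202·(-3) = 44)
  q = 1: r = 35, s = -1 − 1·2 = -3, t = 2 − 1·(-3) = 5  (check: 325·(-3) + 202·5 = 35)
  q = 1: r = 9, s = 2 − 1·(-3) = 5, t = -3 − 1·5 = -8  (check: 325·5 + 202·(-8) = 9)
  q = 3: r = 8, s = -3 − 3·5 = -18, t = 5 − 3·(-8) = 29  (check: 325·(-18) + 202·29 = 8)
  q = 1: r = 1, s = 5 − 1·(-18) = 23, t = -8 − 1·29 = -37  (check: 325·23 + 202·(-37) = 1)
The row with r = 1 (the gcd) gives the Bezout coefficients s = 23, t = -37.
Result: 325 · (23) + 202 · (-37) = 1.

gcd(325, 202) = 1; s = 23, t = -37 (check: 325·23 + 202·(-37) = 1).


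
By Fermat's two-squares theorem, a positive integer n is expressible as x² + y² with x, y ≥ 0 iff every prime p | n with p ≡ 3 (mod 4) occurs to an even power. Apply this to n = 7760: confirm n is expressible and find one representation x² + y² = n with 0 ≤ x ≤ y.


Step 1: Factor n = 7760 = 2^4 · 5 · 97.
Step 2: Check the mod-4 condition on each prime factor: 2 = 2 (special); 5 ≡ 1 (mod 4), exponent 1; 97 ≡ 1 (mod 4), exponent 1.
All primes ≡ 3 (mod 4) appear to even exponent (or don't appear), so by the two-squares theorem n IS expressible as a sum of two squares.
Step 3: Build a representation. Group n = k² · m with k = 4 and m = 5 · 97 = 485 (a product of primes ≡ 1 (mod 4)); a representation of m scales to one of n via (k·x)² + (k·y)² = k²(x² + y²). Each prime p ≡ 1 (mod 4) is itself a sum of two squares; find a² by testing p − a² for a perfect square:
  5: 5 − 1² = 4 = 2² ⇒ 5 = 1² + 2².
  97: 97 − 1² = 96, 97 − 2² = 93, 97 − 3² = 88, 97 − 4² = 81 = 9² ⇒ 97 = 4² + 9².
  Combine using the Brahmagupta–Fibonacci identity (a² + b²)(c² + d²) = (ac − bd)² + (ad + bc)² = (ac + bd)² + (ad − bc)²:
  5 · 97 = 485: from (1² + 2²)(4² + 9²), take (1·4 − 2·9, 1·9 + 2·4) = (4 − 18, 9 + 8) = (-14, 17); dropping signs (only squares matter) gives (14, 17); check 14² + 17² = 196 + 289 = 485 ✓.
  Scale by k = 4: (4·14, 4·17) = (56, 68).
Step 4: Order so x ≤ y and verify: 56² + 68² = 3136 + 4624 = 7760 = n. ✓

n = 7760 = 56² + 68² (one valid representation with x ≤ y).


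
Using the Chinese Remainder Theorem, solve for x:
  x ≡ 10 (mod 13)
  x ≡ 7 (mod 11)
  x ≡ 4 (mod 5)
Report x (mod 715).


Moduli 13, 11, 5 are pairwise coprime; by CRT there is a unique solution modulo M = 13 · 11 · 5 = 715.
Solve pairwise, accumulating the modulus:
  Start with x ≡ 10 (mod 13).
  Combine with x ≡ 7 (mod 11): since gcd(13, 11) = 1, we get a unique residue mod 143.
    Write x = 10 + 13·t and substitute into x ≡ 7 (mod 11): 13·t ≡ 7 − 10 = -3 (mod 11).
    Reduce coefficients mod 11: 2·t ≡ 8 (mod 11).
    The inverse of 2 mod 11 is 6 (since 2·6 = 12 = 1·11 + 1), so t ≡ 6·8 = 48 ≡ 4 (mod 11).
    Then x = 10 + 13·4 = 62, valid modulo lcm(13, 11) = 143: x ≡ 62 (mod 143).
  Combine with x ≡ 4 (mod 5): since gcd(143, 5) = 1, we get a unique residue mod 715.
    Write x = 62 + 143·t and substitute into x ≡ 4 (mod 5): 143·t ≡ 4 − 62 = -58 (mod 5).
    Reduce coefficients mod 5: 3·t ≡ 2 (mod 5).
    The inverse of 3 mod 5 is 2 (since 3·2 = 6 = 1·5 + 1), so t ≡ 2·2 = 4 ≡ 4 (mod 5).
    Then x = 62 + 143·4 = 634, valid modulo lcm(143, 5) = 715: x ≡ 634 (mod 715).
Verify: 634 mod 13 = 10 ✓, 634 mod 11 = 7 ✓, 634 mod 5 = 4 ✓.

x ≡ 634 (mod 715).


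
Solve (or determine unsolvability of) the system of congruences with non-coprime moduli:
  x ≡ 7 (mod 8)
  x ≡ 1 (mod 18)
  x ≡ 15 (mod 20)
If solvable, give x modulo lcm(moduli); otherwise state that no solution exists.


Moduli 8, 18, 20 are not pairwise coprime, so CRT works modulo lcm(m_i) when all pairwise compatibility conditions hold.
Pairwise compatibility: gcd(m_i, m_j) must divide a_i - a_j for every pair.
Merge one congruence at a time:
  Start: x ≡ 7 (mod 8).
  Combine with x ≡ 1 (mod 18): gcd(8, 18) = 2; 1 - 7 = -6, which IS divisible by 2, so compatible.
    Write x = 7 + 8·t and substitute into x ≡ 1 (mod 18): 8·t ≡ 1 − 7 = -6 (mod 18).
    Divide the congruence (and modulus) by g = 2: 4·t ≡ -3 (mod 9).
    Reduce coefficients mod 9: 4·t ≡ 6 (mod 9).
    The inverse of 4 mod 9 is 7 (since 4·7 = 28 = 3·9 + 1), so t ≡ 7·6 = 42 ≡ 6 (mod 9).
    Then x = 7 + 8·6 = 55, valid modulo lcm(8, 18) = 72: x ≡ 55 (mod 72).
  Combine with x ≡ 15 (mod 20): gcd(72, 20) = 4; 15 - 55 = -40, which IS divisible by 4, so compatible.
    Write x = 55 + 72·t and substitute into x ≡ 15 (mod 20): 72·t ≡ 15 − 55 = -40 (mod 20).
    Divide the congruence (and modulus) by g = 4: 18·t ≡ -10 (mod 5).
    Reduce coefficients mod 5: 3·t ≡ 0 (mod 5).
    The inverse of 3 mod 5 is 2 (since 3·2 = 6 = 1·5 + 1), so t ≡ 2·0 = 0 ≡ 0 (mod 5).
    Then x = 55 + 72·0 = 55, valid modulo lcm(72, 20) = 360: x ≡ 55 (mod 360).
Verify: 55 mod 8 = 7, 55 mod 18 = 1, 55 mod 20 = 15.

x ≡ 55 (mod 360).


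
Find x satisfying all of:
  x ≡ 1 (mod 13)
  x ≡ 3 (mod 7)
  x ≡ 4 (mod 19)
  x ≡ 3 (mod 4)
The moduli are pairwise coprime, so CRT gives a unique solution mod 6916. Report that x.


Product of moduli M = 13 · 7 · 19 · 4 = 6916.
Merge one congruence at a time:
  Start: x ≡ 1 (mod 13).
  Combine with x ≡ 3 (mod 7); new modulus lcm = 91.
    Write x = 1 + 13·t and substitute into x ≡ 3 (mod 7): 13·t ≡ 3 − 1 = 2 (mod 7).
    Reduce coefficients mod 7: 6·t ≡ 2 (mod 7).
    The inverse of 6 mod 7 is 6 (since 6·6 = 36 = 5·7 + 1), so t ≡ 6·2 = 12 ≡ 5 (mod 7).
    Then x = 1 + 13·5 = 66, valid modulo lcm(13, 7) = 91: x ≡ 66 (mod 91).
  Combine with x ≡ 4 (mod 19); new modulus lcm = 1729.
    Write x = 66 + 91·t and substitute into x ≡ 4 (mod 19): 91·t ≡ 4 − 66 = -62 (mod 19).
    Reduce coefficients mod 19: 15·t ≡ 14 (mod 19).
    The inverse of 15 mod 19 is 14 (since 15·14 = 210 = 11·19 + 1), so t ≡ 14·14 = 196 ≡ 6 (mod 19).
    Then x = 66 + 91·6 = 612, valid modulo lcm(91, 19) = 1729: x ≡ 612 (mod 1729).
  Combine with x ≡ 3 (mod 4); new modulus lcm = 6916.
    Write x = 612 + 1729·t and substitute into x ≡ 3 (mod 4): 1729·t ≡ 3 − 612 = -609 (mod 4).
    Reduce coefficients mod 4: 1·t ≡ 3 (mod 4).
    So t ≡ 3 (mod 4).
    Then x = 612 + 1729·3 = 5799, valid modulo lcm(1729, 4) = 6916: x ≡ 5799 (mod 6916).
Verify against each original: 5799 mod 13 = 1, 5799 mod 7 = 3, 5799 mod 19 = 4, 5799 mod 4 = 3.

x ≡ 5799 (mod 6916).


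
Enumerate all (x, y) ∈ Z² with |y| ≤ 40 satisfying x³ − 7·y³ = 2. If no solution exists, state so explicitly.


The equation is x³ - 7y³ = 2. For fixed y, x³ = 7·y³ + 2, so a solution requires the RHS to be a perfect cube.
Strategy: iterate y from -40 to 40, compute RHS = 7·y³ + 2, and check whether it is a (positive or negative) perfect cube.
Check small values of y:
  y = 0: RHS = 2 is not a perfect cube.
  y = 1: RHS = 9 is not a perfect cube.
  y = -1: RHS = -5 is not a perfect cube.
  y = 2: RHS = 58 is not a perfect cube.
  y = -2: RHS = -54 is not a perfect cube.
  y = 3: RHS = 191 is not a perfect cube.
  y = -3: RHS = -187 is not a perfect cube.
Continuing the search up to |y| = 40 finds no solutions either.
No (x, y) in the scanned range satisfies the equation.

No integer solutions with |y| ≤ 40.


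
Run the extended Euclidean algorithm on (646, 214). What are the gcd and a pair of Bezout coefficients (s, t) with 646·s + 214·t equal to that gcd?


Euclidean algorithm on (646, 214) — divide until remainder is 0:
  646 = 3 · 214 + 4
  214 = 53 · 4 + 2
  4 = 2 · 2 + 0
gcd(646, 214) = 2.
Track Bezout coefficients alongside the remainders: start with r₀ = 646 = a·1 + b·0 (s = 1, t = 0) and r₁ = 214 = a·0 + b·1 (s = 0, t = 1); each new remainder r_{k+1} = r_{k-1} − q_k·r_k inherits s_{k+1} = s_{k-1} − q_k·s_k, t_{k+1} = t_{k-1} − q_k·t_k, so r_k = a·s_k + b·t_k at every step:
  q = 3: r = 4, s = 1 − 3·0 = 1, t = 0 − 3·1 = -3  (check: 646·1 + 214·(-3) = 4)
  q = 53: r = 2, s = 0 − 53·1 = -53, t = 1 − 53·(-3) = 160  (check: 646·(-53) + 214·160 = 2)
The row with r = 2 (the gcd) gives the Bezout coefficients s = -53, t = 160.
Result: 646 · (-53) + 214 · (160) = 2.

gcd(646, 214) = 2; s = -53, t = 160 (check: 646·(-53) + 214·160 = 2).


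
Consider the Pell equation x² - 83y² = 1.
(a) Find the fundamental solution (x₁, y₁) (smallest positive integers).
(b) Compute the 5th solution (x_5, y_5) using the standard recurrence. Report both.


Step 1: Find the fundamental solution (x₁, y₁) of x² - 83y² = 1.
  Expand √83 as a continued fraction. a₀ = ⌊√83⌋ = 9; iterate m_{k+1} = d_k·a_k − m_k, d_{k+1} = (83 − m_{k+1}²)/d_k, a_{k+1} = ⌊(a₀ + m_{k+1})/d_{k+1}⌋ (starting m₀ = 0, d₀ = 1), with convergents p_k = a_k·p_{k-1} + p_{k-2}, q_k = a_k·q_{k-1} + q_{k-2} (p₋₁ = 1, q₋₁ = 0):
  k = 0: a₀ = 9; p₀/q₀ = 9/1; p₀² − 83·q₀² = 81 − 83 = -2.
  k = 1: m = 9, d = 2, a = ⌊(9 + 9)/2⌋ = 9; p/q = (9·9 + 1)/(9·1 + 0) = 82/9; p² − 83·q² = 6724 − 6723 = 1.
  The first convergent with p² − 83·q² = 1 gives the fundamental solution (x₁, y₁) = (82, 9).
Step 2: Apply the recurrence (x_{n+1}, y_{n+1}) = (x₁x_n + 83y₁y_n, x₁y_n + y₁x_n) repeatedly.
  From (x_1, y_1) = (82, 9): x_2 = 82·82 + 83·9·9 = 13447; y_2 = 82·9 + 9·82 = 1476.
  From (x_2, y_2) = (13447, 1476): x_3 = 82·13447 + 83·9·1476 = 2205226; y_3 = 82·1476 + 9·13447 = 242055.
  From (x_3, y_3) = (2205226, 242055): x_4 = 82·2205226 + 83·9·242055 = 361643617; y_4 = 82·242055 + 9·2205226 = 39695544.
  From (x_4, y_4) = (361643617, 39695544): x_5 = 82·361643617 + 83·9·39695544 = 59307347962; y_5 = 82·39695544 + 9·361643617 = 6509827161.
Step 3: Verify x_5² - 83·y_5² = 3517361522285745553444 - 3517361522285745553443 = 1 (should be 1). ✓

(x_1, y_1) = (82, 9); (x_5, y_5) = (59307347962, 6509827161).


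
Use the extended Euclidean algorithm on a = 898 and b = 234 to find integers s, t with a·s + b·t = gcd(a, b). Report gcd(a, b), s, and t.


Euclidean algorithm on (898, 234) — divide until remainder is 0:
  898 = 3 · 234 + 196
  234 = 1 · 196 + 38
  196 = 5 · 38 + 6
  38 = 6 · 6 + 2
  6 = 3 · 2 + 0
gcd(898, 234) = 2.
Track Bezout coefficients alongside the remainders: start with r₀ = 898 = a·1 + b·0 (s = 1, t = 0) and r₁ = 234 = a·0 + b·1 (s = 0, t = 1); each new remainder r_{k+1} = r_{k-1} − q_k·r_k inherits s_{k+1} = s_{k-1} − q_k·s_k, t_{k+1} = t_{k-1} − q_k·t_k, so r_k = a·s_k + b·t_k at every step:
  q = 3: r = 196, s = 1 − 3·0 = 1, t = 0 − 3·1 = -3  (check: 898·1 + 234·(-3) = 196)
  q = 1: r = 38, s = 0 − 1·1 = -1, t = 1 − 1·(-3) = 4  (check: 898·(-1) + 234·4 = 38)
  q = 5: r = 6, s = 1 − 5·(-1) = 6, t = -3 − 5·4 = -23  (check: 898·6 + 234·(-23) = 6)
  q = 6: r = 2, s = -1 − 6·6 = -37, t = 4 − 6·(-23) = 142  (check: 898·(-37) + 234·142 = 2)
The row with r = 2 (the gcd) gives the Bezout coefficients s = -37, t = 142.
Result: 898 · (-37) + 234 · (142) = 2.

gcd(898, 234) = 2; s = -37, t = 142 (check: 898·(-37) + 234·142 = 2).


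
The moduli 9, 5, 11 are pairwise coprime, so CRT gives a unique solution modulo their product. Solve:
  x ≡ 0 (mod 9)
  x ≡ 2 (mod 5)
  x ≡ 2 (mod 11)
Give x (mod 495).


Moduli 9, 5, 11 are pairwise coprime; by CRT there is a unique solution modulo M = 9 · 5 · 11 = 495.
Solve pairwise, accumulating the modulus:
  Start with x ≡ 0 (mod 9).
  Combine with x ≡ 2 (mod 5): since gcd(9, 5) = 1, we get a unique residue mod 45.
    Write x = 0 + 9·t and substitute into x ≡ 2 (mod 5): 9·t ≡ 2 − 0 = 2 (mod 5).
    Reduce coefficients mod 5: 4·t ≡ 2 (mod 5).
    The inverse of 4 mod 5 is 4 (since 4·4 = 16 = 3·5 + 1), so t ≡ 4·2 = 8 ≡ 3 (mod 5).
    Then x = 0 + 9·3 = 27, valid modulo lcm(9, 5) = 45: x ≡ 27 (mod 45).
  Combine with x ≡ 2 (mod 11): since gcd(45, 11) = 1, we get a unique residue mod 495.
    Write x = 27 + 45·t and substitute into x ≡ 2 (mod 11): 45·t ≡ 2 − 27 = -25 (mod 11).
    Reduce coefficients mod 11: 1·t ≡ 8 (mod 11).
    So t ≡ 8 (mod 11).
    Then x = 27 + 45·8 = 387, valid modulo lcm(45, 11) = 495: x ≡ 387 (mod 495).
Verify: 387 mod 9 = 0 ✓, 387 mod 5 = 2 ✓, 387 mod 11 = 2 ✓.

x ≡ 387 (mod 495).


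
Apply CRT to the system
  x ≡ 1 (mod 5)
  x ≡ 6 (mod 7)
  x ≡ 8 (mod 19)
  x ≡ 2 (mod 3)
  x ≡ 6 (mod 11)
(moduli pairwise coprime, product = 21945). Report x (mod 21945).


Product of moduli M = 5 · 7 · 19 · 3 · 11 = 21945.
Merge one congruence at a time:
  Start: x ≡ 1 (mod 5).
  Combine with x ≡ 6 (mod 7); new modulus lcm = 35.
    Write x = 1 + 5·t and substitute into x ≡ 6 (mod 7): 5·t ≡ 6 − 1 = 5 (mod 7).
    The inverse of 5 mod 7 is 3 (since 5·3 = 15 = 2·7 + 1), so t ≡ 3·5 = 15 ≡ 1 (mod 7).
    Then x = 1 + 5·1 = 6, valid modulo lcm(5, 7) = 35: x ≡ 6 (mod 35).
  Combine with x ≡ 8 (mod 19); new modulus lcm = 665.
    Write x = 6 + 35·t and substitute into x ≡ 8 (mod 19): 35·t ≡ 8 − 6 = 2 (mod 19).
    Reduce coefficients mod 19: 16·t ≡ 2 (mod 19).
    The inverse of 16 mod 19 is 6 (since 16·6 = 96 = 5·19 + 1), so t ≡ 6·2 = 12 ≡ 12 (mod 19).
    Then x = 6 + 35·12 = 426, valid modulo lcm(35, 19) = 665: x ≡ 426 (mod 665).
  Combine with x ≡ 2 (mod 3); new modulus lcm = 1995.
    Write x = 426 + 665·t and substitute into x ≡ 2 (mod 3): 665·t ≡ 2 − 426 = -424 (mod 3).
    Reduce coefficients mod 3: 2·t ≡ 2 (mod 3).
    The inverse of 2 mod 3 is 2 (since 2·2 = 4 = 1·3 + 1), so t ≡ 2·2 = 4 ≡ 1 (mod 3).
    Then x = 426 + 665·1 = 1091, valid modulo lcm(665, 3) = 1995: x ≡ 1091 (mod 1995).
  Combine with x ≡ 6 (mod 11); new modulus lcm = 21945.
    Write x = 1091 + 1995·t and substitute into x ≡ 6 (mod 11): 1995·t ≡ 6 − 1091 = -1085 (mod 11).
    Reduce coefficients mod 11: 4·t ≡ 4 (mod 11).
    The inverse of 4 mod 11 is 3 (since 4·3 = 12 = 1·11 + 1), so t ≡ 3·4 = 12 ≡ 1 (mod 11).
    Then x = 1091 + 1995·1 = 3086, valid modulo lcm(1995, 11) = 21945: x ≡ 3086 (mod 21945).
Verify against each original: 3086 mod 5 = 1, 3086 mod 7 = 6, 3086 mod 19 = 8, 3086 mod 3 = 2, 3086 mod 11 = 6.

x ≡ 3086 (mod 21945).


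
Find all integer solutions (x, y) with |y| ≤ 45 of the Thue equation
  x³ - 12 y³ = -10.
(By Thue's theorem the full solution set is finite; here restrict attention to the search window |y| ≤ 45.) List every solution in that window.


The equation is x³ - 12y³ = -10. For fixed y, x³ = 12·y³ − 10, so a solution requires the RHS to be a perfect cube.
Strategy: iterate y from -45 to 45, compute RHS = 12·y³ − 10, and check whether it is a (positive or negative) perfect cube.
Check small values of y:
  y = 0: RHS = -10 is not a perfect cube.
  y = 1: RHS = 2 is not a perfect cube.
  y = -1: RHS = -22 is not a perfect cube.
  y = 2: RHS = 86 is not a perfect cube.
  y = -2: RHS = -106 is not a perfect cube.
  y = 3: RHS = 314 is not a perfect cube.
  y = -3: RHS = -334 is not a perfect cube.
Continuing the search up to |y| = 45 finds no solutions either.
No (x, y) in the scanned range satisfies the equation.

No integer solutions with |y| ≤ 45.


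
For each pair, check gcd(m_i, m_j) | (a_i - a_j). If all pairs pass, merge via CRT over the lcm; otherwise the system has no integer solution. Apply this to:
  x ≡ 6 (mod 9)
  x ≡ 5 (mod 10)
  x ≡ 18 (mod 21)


Moduli 9, 10, 21 are not pairwise coprime, so CRT works modulo lcm(m_i) when all pairwise compatibility conditions hold.
Pairwise compatibility: gcd(m_i, m_j) must divide a_i - a_j for every pair.
Merge one congruence at a time:
  Start: x ≡ 6 (mod 9).
  Combine with x ≡ 5 (mod 10): gcd(9, 10) = 1; 5 - 6 = -1, which IS divisible by 1, so compatible.
    Write x = 6 + 9·t and substitute into x ≡ 5 (mod 10): 9·t ≡ 5 − 6 = -1 (mod 10).
    Reduce coefficients mod 10: 9·t ≡ 9 (mod 10).
    The inverse of 9 mod 10 is 9 (since 9·9 = 81 = 8·10 + 1), so t ≡ 9·9 = 81 ≡ 1 (mod 10).
    Then x = 6 + 9·1 = 15, valid modulo lcm(9, 10) = 90: x ≡ 15 (mod 90).
  Combine with x ≡ 18 (mod 21): gcd(90, 21) = 3; 18 - 15 = 3, which IS divisible by 3, so compatible.
    Write x = 15 + 90·t and substitute into x ≡ 18 (mod 21): 90·t ≡ 18 − 15 = 3 (mod 21).
    Divide the congruence (and modulus) by g = 3: 30·t ≡ 1 (mod 7).
    Reduce coefficients mod 7: 2·t ≡ 1 (mod 7).
    The inverse of 2 mod 7 is 4 (since 2·4 = 8 = 1·7 + 1), so t ≡ 4·1 = 4 ≡ 4 (mod 7).
    Then x = 15 + 90·4 = 375, valid modulo lcm(90, 21) = 630: x ≡ 375 (mod 630).
Verify: 375 mod 9 = 6, 375 mod 10 = 5, 375 mod 21 = 18.

x ≡ 375 (mod 630).


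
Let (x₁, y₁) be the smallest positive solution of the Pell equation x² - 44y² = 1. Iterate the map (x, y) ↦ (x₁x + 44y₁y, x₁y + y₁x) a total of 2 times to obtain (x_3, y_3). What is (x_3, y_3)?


Step 1: Find the fundamental solution (x₁, y₁) of x² - 44y² = 1.
  Expand √44 as a continued fraction. a₀ = ⌊√44⌋ = 6; iterate m_{k+1} = d_k·a_k − m_k, d_{k+1} = (44 − m_{k+1}²)/d_k, a_{k+1} = ⌊(a₀ + m_{k+1})/d_{k+1}⌋ (starting m₀ = 0, d₀ = 1), with convergents p_k = a_k·p_{k-1} + p_{k-2}, q_k = a_k·q_{k-1} + q_{k-2} (p₋₁ = 1, q₋₁ = 0):
  k = 0: a₀ = 6; p₀/q₀ = 6/1; p₀² − 44·q₀² = 36 − 44 = -8.
  k = 1: m = 6, d = 8, a = ⌊(6 + 6)/8⌋ = 1; p/q = (1·6 + 1)/(1·1 + 0) = 7/1; p² − 44·q² = 49 − 44 = 5.
  k = 2: m = 2, d = 5, a = ⌊(6 + 2)/5⌋ = 1; p/q = (1·7 + 6)/(1·1 + 1) = 13/2; p² − 44·q² = 169 − 176 = -7.
  k = 3: m = 3, d = 7, a = ⌊(6 + 3)/7⌋ = 1; p/q = (1·13 + 7)/(1·2 + 1) = 20/3; p² − 44·q² = 400 − 396 = 4.
  k = 4: m = 4, d = 4, a = ⌊(6 + 4)/4⌋ = 2; p/q = (2·20 + 13)/(2·3 + 2) = 53/8; p² − 44·q² = 2809 − 2816 = -7.
  k = 5: m = 4, d = 7, a = ⌊(6 + 4)/7⌋ = 1; p/q = (1·53 + 20)/(1·8 + 3) = 73/11; p² − 44·q² = 5329 − 5324 = 5.
  k = 6: m = 3, d = 5, a = ⌊(6 + 3)/5⌋ = 1; p/q = (1·73 + 53)/(1·11 + 8) = 126/19; p² − 44·q² = 15876 − 15884 = -8.
  k = 7: m = 2, d = 8, a = ⌊(6 + 2)/8⌋ = 1; p/q = (1·126 + 73)/(1·19 + 11) = 199/30; p² − 44·q² = 39601 − 39600 = 1.
  The first convergent with p² − 44·q² = 1 gives the fundamental solution (x₁, y₁) = (199, 30).
Step 2: Apply the recurrence (x_{n+1}, y_{n+1}) = (x₁x_n + 44y₁y_n, x₁y_n + y₁x_n) repeatedly.
  From (x_1, y_1) = (199, 30): x_2 = 199·199 + 44·30·30 = 79201; y_2 = 199·30 + 30·199 = 11940.
  From (x_2, y_2) = (79201, 11940): x_3 = 199·79201 + 44·30·11940 = 31521799; y_3 = 199·11940 + 30·79201 = 4752090.
Step 3: Verify x_3² - 44·y_3² = 993623812196401 - 993623812196400 = 1 (should be 1). ✓

(x_1, y_1) = (199, 30); (x_3, y_3) = (31521799, 4752090).


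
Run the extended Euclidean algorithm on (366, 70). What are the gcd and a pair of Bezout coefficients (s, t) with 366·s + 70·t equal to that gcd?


Euclidean algorithm on (366, 70) — divide until remainder is 0:
  366 = 5 · 70 + 16
  70 = 4 · 16 + 6
  16 = 2 · 6 + 4
  6 = 1 · 4 + 2
  4 = 2 · 2 + 0
gcd(366, 70) = 2.
Track Bezout coefficients alongside the remainders: start with r₀ = 366 = a·1 + b·0 (s = 1, t = 0) and r₁ = 70 = a·0 + b·1 (s = 0, t = 1); each new remainder r_{k+1} = r_{k-1} − q_k·r_k inherits s_{k+1} = s_{k-1} − q_k·s_k, t_{k+1} = t_{k-1} − q_k·t_k, so r_k = a·s_k + b·t_k at every step:
  q = 5: r = 16, s = 1 − 5·0 = 1, t = 0 − 5·1 = -5  (check: 366·1 + 70·(-5) = 16)
  q = 4: r = 6, s = 0 − 4·1 = -4, t = 1 − 4·(-5) = 21  (check: 366·(-4) + 70·21 = 6)
  q = 2: r = 4, s = 1 − 2·(-4) = 9, t = -5 − 2·21 = -47  (check: 366·9 + 70·(-47) = 4)
  q = 1: r = 2, s = -4 − 1·9 = -13, t = 21 − 1·(-47) = 68  (check: 366·(-13) + 70·68 = 2)
The row with r = 2 (the gcd) gives the Bezout coefficients s = -13, t = 68.
Result: 366 · (-13) + 70 · (68) = 2.

gcd(366, 70) = 2; s = -13, t = 68 (check: 366·(-13) + 70·68 = 2).


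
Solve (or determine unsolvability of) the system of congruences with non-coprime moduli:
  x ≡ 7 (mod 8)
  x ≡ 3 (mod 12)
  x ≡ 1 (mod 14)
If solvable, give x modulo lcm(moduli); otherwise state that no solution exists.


Moduli 8, 12, 14 are not pairwise coprime, so CRT works modulo lcm(m_i) when all pairwise compatibility conditions hold.
Pairwise compatibility: gcd(m_i, m_j) must divide a_i - a_j for every pair.
Merge one congruence at a time:
  Start: x ≡ 7 (mod 8).
  Combine with x ≡ 3 (mod 12): gcd(8, 12) = 4; 3 - 7 = -4, which IS divisible by 4, so compatible.
    Write x = 7 + 8·t and substitute into x ≡ 3 (mod 12): 8·t ≡ 3 − 7 = -4 (mod 12).
    Divide the congruence (and modulus) by g = 4: 2·t ≡ -1 (mod 3).
    Reduce coefficients mod 3: 2·t ≡ 2 (mod 3).
    The inverse of 2 mod 3 is 2 (since 2·2 = 4 = 1·3 + 1), so t ≡ 2·2 = 4 ≡ 1 (mod 3).
    Then x = 7 + 8·1 = 15, valid modulo lcm(8, 12) = 24: x ≡ 15 (mod 24).
  Combine with x ≡ 1 (mod 14): gcd(24, 14) = 2; 1 - 15 = -14, which IS divisible by 2, so compatible.
    Write x = 15 + 24·t and substitute into x ≡ 1 (mod 14): 24·t ≡ 1 − 15 = -14 (mod 14).
    Divide the congruence (and modulus) by g = 2: 12·t ≡ -7 (mod 7).
    Reduce coefficients mod 7: 5·t ≡ 0 (mod 7).
    The inverse of 5 mod 7 is 3 (since 5·3 = 15 = 2·7 + 1), so t ≡ 3·0 = 0 ≡ 0 (mod 7).
    Then x = 15 + 24·0 = 15, valid modulo lcm(24, 14) = 168: x ≡ 15 (mod 168).
Verify: 15 mod 8 = 7, 15 mod 12 = 3, 15 mod 14 = 1.

x ≡ 15 (mod 168).


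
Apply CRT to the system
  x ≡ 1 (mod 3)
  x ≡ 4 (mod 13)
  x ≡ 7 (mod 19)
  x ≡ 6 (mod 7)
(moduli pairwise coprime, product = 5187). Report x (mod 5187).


Product of moduli M = 3 · 13 · 19 · 7 = 5187.
Merge one congruence at a time:
  Start: x ≡ 1 (mod 3).
  Combine with x ≡ 4 (mod 13); new modulus lcm = 39.
    Write x = 1 + 3·t and substitute into x ≡ 4 (mod 13): 3·t ≡ 4 − 1 = 3 (mod 13).
    The inverse of 3 mod 13 is 9 (since 3·9 = 27 = 2·13 + 1), so t ≡ 9·3 = 27 ≡ 1 (mod 13).
    Then x = 1 + 3·1 = 4, valid modulo lcm(3, 13) = 39: x ≡ 4 (mod 39).
  Combine with x ≡ 7 (mod 19); new modulus lcm = 741.
    Write x = 4 + 39·t and substitute into x ≡ 7 (mod 19): 39·t ≡ 7 − 4 = 3 (mod 19).
    Reduce coefficients mod 19: 1·t ≡ 3 (mod 19).
    So t ≡ 3 (mod 19).
    Then x = 4 + 39·3 = 121, valid modulo lcm(39, 19) = 741: x ≡ 121 (mod 741).
  Combine with x ≡ 6 (mod 7); new modulus lcm = 5187.
    Write x = 121 + 741·t and substitute into x ≡ 6 (mod 7): 741·t ≡ 6 − 121 = -115 (mod 7).
    Reduce coefficients mod 7: 6·t ≡ 4 (mod 7).
    The inverse of 6 mod 7 is 6 (since 6·6 = 36 = 5·7 + 1), so t ≡ 6·4 = 24 ≡ 3 (mod 7).
    Then x = 121 + 741·3 = 2344, valid modulo lcm(741, 7) = 5187: x ≡ 2344 (mod 5187).
Verify against each original: 2344 mod 3 = 1, 2344 mod 13 = 4, 2344 mod 19 = 7, 2344 mod 7 = 6.

x ≡ 2344 (mod 5187).


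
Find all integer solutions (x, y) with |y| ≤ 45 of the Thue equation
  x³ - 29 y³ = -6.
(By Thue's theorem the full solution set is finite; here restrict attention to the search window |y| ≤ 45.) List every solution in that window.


The equation is x³ - 29y³ = -6. For fixed y, x³ = 29·y³ − 6, so a solution requires the RHS to be a perfect cube.
Strategy: iterate y from -45 to 45, compute RHS = 29·y³ − 6, and check whether it is a (positive or negative) perfect cube.
Check small values of y:
  y = 0: RHS = -6 is not a perfect cube.
  y = 1: RHS = 23 is not a perfect cube.
  y = -1: RHS = -35 is not a perfect cube.
  y = 2: RHS = 226 is not a perfect cube.
  y = -2: RHS = -238 is not a perfect cube.
  y = 3: RHS = 777 is not a perfect cube.
  y = -3: RHS = -789 is not a perfect cube.
Continuing the search up to |y| = 45 finds no solutions either.
No (x, y) in the scanned range satisfies the equation.

No integer solutions with |y| ≤ 45.


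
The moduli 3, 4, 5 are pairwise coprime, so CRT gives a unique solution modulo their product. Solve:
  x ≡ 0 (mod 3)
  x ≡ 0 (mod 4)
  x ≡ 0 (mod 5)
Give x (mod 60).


Moduli 3, 4, 5 are pairwise coprime; by CRT there is a unique solution modulo M = 3 · 4 · 5 = 60.
Solve pairwise, accumulating the modulus:
  Start with x ≡ 0 (mod 3).
  Combine with x ≡ 0 (mod 4): since gcd(3, 4) = 1, we get a unique residue mod 12.
    Write x = 0 + 3·t and substitute into x ≡ 0 (mod 4): 3·t ≡ 0 − 0 = 0 (mod 4).
    The inverse of 3 mod 4 is 3 (since 3·3 = 9 = 2·4 + 1), so t ≡ 3·0 = 0 ≡ 0 (mod 4).
    Then x = 0 + 3·0 = 0, valid modulo lcm(3, 4) = 12: x ≡ 0 (mod 12).
  Combine with x ≡ 0 (mod 5): since gcd(12, 5) = 1, we get a unique residue mod 60.
    Write x = 0 + 12·t and substitute into x ≡ 0 (mod 5): 12·t ≡ 0 − 0 = 0 (mod 5).
    Reduce coefficients mod 5: 2·t ≡ 0 (mod 5).
    The inverse of 2 mod 5 is 3 (since 2·3 = 6 = 1·5 + 1), so t ≡ 3·0 = 0 ≡ 0 (mod 5).
    Then x = 0 + 12·0 = 0, valid modulo lcm(12, 5) = 60: x ≡ 0 (mod 60).
Verify: 0 mod 3 = 0 ✓, 0 mod 4 = 0 ✓, 0 mod 5 = 0 ✓.

x ≡ 0 (mod 60).


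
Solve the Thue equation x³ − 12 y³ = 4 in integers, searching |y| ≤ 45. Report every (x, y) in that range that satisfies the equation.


The equation is x³ - 12y³ = 4. For fixed y, x³ = 12·y³ + 4, so a solution requires the RHS to be a perfect cube.
Strategy: iterate y from -45 to 45, compute RHS = 12·y³ + 4, and check whether it is a (positive or negative) perfect cube.
Check small values of y:
  y = 0: RHS = 4 is not a perfect cube.
  y = 1: RHS = 16 is not a perfect cube.
  y = -1: RHS = -8 = (-2)³ ⇒ x = -2 works.
  y = 2: RHS = 100 is not a perfect cube.
  y = -2: RHS = -92 is not a perfect cube.
  y = 3: RHS = 328 is not a perfect cube.
  y = -3: RHS = -320 is not a perfect cube.
Continuing the search up to |y| = 45 finds no further solutions beyond those listed.
Collected solutions: (-2, -1).

Solutions (with |y| ≤ 45): (-2, -1).
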